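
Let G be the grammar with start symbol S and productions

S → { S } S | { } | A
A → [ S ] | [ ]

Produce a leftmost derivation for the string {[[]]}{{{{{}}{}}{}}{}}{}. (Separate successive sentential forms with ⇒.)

S ⇒ {S}S ⇒ {A}S ⇒ {[S]}S ⇒ {[A]}S ⇒ {[[]]}S ⇒ {[[]]}{S}S ⇒ {[[]]}{{S}S}S ⇒ {[[]]}{{{S}S}S}S ⇒ {[[]]}{{{{S}S}S}S}S ⇒ {[[]]}{{{{{}}S}S}S}S ⇒ {[[]]}{{{{{}}{}}S}S}S ⇒ {[[]]}{{{{{}}{}}{}}S}S ⇒ {[[]]}{{{{{}}{}}{}}{}}S ⇒ {[[]]}{{{{{}}{}}{}}{}}{}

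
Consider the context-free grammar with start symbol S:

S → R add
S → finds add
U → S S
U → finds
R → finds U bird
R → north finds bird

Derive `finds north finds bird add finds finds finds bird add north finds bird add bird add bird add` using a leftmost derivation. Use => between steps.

S => R add   [S → R add]
R add => finds U bird add   [R → finds U bird]
finds U bird add => finds S S bird add   [U → S S]
finds S S bird add => finds R add S bird add   [S → R add]
finds R add S bird add => finds north finds bird add S bird add   [R → north finds bird]
finds north finds bird add S bird add => finds north finds bird add R add bird add   [S → R add]
finds north finds bird add R add bird add => finds north finds bird add finds U bird add bird add   [R → finds U bird]
finds north finds bird add finds U bird add bird add => finds north finds bird add finds S S bird add bird add   [U → S S]
finds north finds bird add finds S S bird add bird add => finds north finds bird add finds R add S bird add bird add   [S → R add]
finds north finds bird add finds R add S bird add bird add => finds north finds bird add finds finds U bird add S bird add bird add   [R → finds U bird]
finds north finds bird add finds finds U bird add S bird add bird add => finds north finds bird add finds finds finds bird add S bird add bird add   [U → finds]
finds north finds bird add finds finds finds bird add S bird add bird add => finds north finds bird add finds finds finds bird add R add bird add bird add   [S → R add]
finds north finds bird add finds finds finds bird add R add bird add bird add => finds north finds bird add finds finds finds bird add north finds bird add bird add bird add   [R → north finds bird]

S => R add => finds U bird add => finds S S bird add => finds R add S bird add => finds north finds bird add S bird add => finds north finds bird add R add bird add => finds north finds bird add finds U bird add bird add => finds north finds bird add finds S S bird add bird add => finds north finds bird add finds R add S bird add bird add => finds north finds bird add finds finds U bird add S bird add bird add => finds north finds bird add finds finds finds bird add S bird add bird add => finds north finds bird add finds finds finds bird add R add bird add bird add => finds north finds bird add finds finds finds bird add north finds bird add bird add bird add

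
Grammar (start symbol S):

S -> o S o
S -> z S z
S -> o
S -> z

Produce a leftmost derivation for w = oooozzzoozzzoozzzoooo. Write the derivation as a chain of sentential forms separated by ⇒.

S ⇒ oSo ⇒ ooSoo ⇒ oooSooo ⇒ ooooSoooo ⇒ oooozSzoooo ⇒ oooozzSzzoooo ⇒ oooozzzSzzzoooo ⇒ oooozzzoSozzzoooo ⇒ oooozzzooSoozzzoooo ⇒ oooozzzoozSzoozzzoooo ⇒ oooozzzoozzzoozzzoooo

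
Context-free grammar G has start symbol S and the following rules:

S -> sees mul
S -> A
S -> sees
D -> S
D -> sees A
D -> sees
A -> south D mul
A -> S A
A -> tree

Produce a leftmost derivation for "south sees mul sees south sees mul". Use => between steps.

S => A => S A => A A => south D mul A => south sees mul A => south sees mul S A => south sees mul sees A => south sees mul sees south D mul => south sees mul sees south sees mul

S => A   [S -> A]
A => S A   [A -> S A]
S A => A A   [S -> A]
A A => south D mul A   [A -> south D mul]
south D mul A => south sees mul A   [D -> sees]
south sees mul A => south sees mul S A   [A -> S A]
south sees mul S A => south sees mul sees A   [S -> sees]
south sees mul sees A => south sees mul sees south D mul   [A -> south D mul]
south sees mul sees south D mul => south sees mul sees south sees mul   [D -> sees]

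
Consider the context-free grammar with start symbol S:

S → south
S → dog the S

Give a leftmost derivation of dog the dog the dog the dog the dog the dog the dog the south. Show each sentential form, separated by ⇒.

S ⇒ dog the S   [S → dog the S]
dog the S ⇒ dog the dog the S   [S → dog the S]
dog the dog the S ⇒ dog the dog the dog the S   [S → dog the S]
dog the dog the dog the S ⇒ dog the dog the dog the dog the S   [S → dog the S]
dog the dog the dog the dog the S ⇒ dog the dog the dog the dog the dog the S   [S → dog the S]
dog the dog the dog the dog the dog the S ⇒ dog the dog the dog the dog the dog the dog the S   [S → dog the S]
dog the dog the dog the dog the dog the dog the S ⇒ dog the dog the dog the dog the dog the dog the dog the S   [S → dog the S]
dog the dog the dog the dog the dog the dog the dog the S ⇒ dog the dog the dog the dog the dog the dog the dog the south   [S → south]

S ⇒ dog the S ⇒ dog the dog the S ⇒ dog the dog the dog the S ⇒ dog the dog the dog the dog the S ⇒ dog the dog the dog the dog the dog the S ⇒ dog the dog the dog the dog the dog the dog the S ⇒ dog the dog the dog the dog the dog the dog the dog the S ⇒ dog the dog the dog the dog the dog the dog the dog the south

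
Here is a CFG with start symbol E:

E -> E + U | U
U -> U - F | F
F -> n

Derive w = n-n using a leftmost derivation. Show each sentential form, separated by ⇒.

E ⇒ U   [E -> U]
U ⇒ U-F   [U -> U - F]
U-F ⇒ F-F   [U -> F]
F-F ⇒ n-F   [F -> n]
n-F ⇒ n-n   [F -> n]

E ⇒ U ⇒ U-F ⇒ F-F ⇒ n-F ⇒ n-n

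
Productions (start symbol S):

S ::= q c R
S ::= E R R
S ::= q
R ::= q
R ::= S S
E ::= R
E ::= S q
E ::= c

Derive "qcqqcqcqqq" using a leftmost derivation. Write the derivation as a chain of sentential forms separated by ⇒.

S ⇒ qcR ⇒ qcSS ⇒ qcqS ⇒ qcqqcR ⇒ qcqqcSS ⇒ qcqqcqcRS ⇒ qcqqcqcSSS ⇒ qcqqcqcqSS ⇒ qcqqcqcqqS ⇒ qcqqcqcqqq

S ⇒ qcR   [S ::= q c R]
qcR ⇒ qcSS   [R ::= S S]
qcSS ⇒ qcqS   [S ::= q]
qcqS ⇒ qcqqcR   [S ::= q c R]
qcqqcR ⇒ qcqqcSS   [R ::= S S]
qcqqcSS ⇒ qcqqcqcRS   [S ::= q c R]
qcqqcqcRS ⇒ qcqqcqcSSS   [R ::= S S]
qcqqcqcSSS ⇒ qcqqcqcqSS   [S ::= q]
qcqqcqcqSS ⇒ qcqqcqcqqS   [S ::= q]
qcqqcqcqqS ⇒ qcqqcqcqqq   [S ::= q]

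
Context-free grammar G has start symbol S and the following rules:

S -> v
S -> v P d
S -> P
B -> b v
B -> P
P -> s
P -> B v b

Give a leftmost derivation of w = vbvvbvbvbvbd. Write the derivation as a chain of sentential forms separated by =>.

S => vPd => vBvbd => vPvbd => vBvbvbd => vPvbvbd => vBvbvbvbd => vPvbvbvbd => vBvbvbvbvbd => vbvvbvbvbvbd

S => vPd   [S -> v P d]
vPd => vBvbd   [P -> B v b]
vBvbd => vPvbd   [B -> P]
vPvbd => vBvbvbd   [P -> B v b]
vBvbvbd => vPvbvbd   [B -> P]
vPvbvbd => vBvbvbvbd   [P -> B v b]
vBvbvbvbd => vPvbvbvbd   [B -> P]
vPvbvbvbd => vBvbvbvbvbd   [P -> B v b]
vBvbvbvbvbd => vbvvbvbvbvbd   [B -> b v]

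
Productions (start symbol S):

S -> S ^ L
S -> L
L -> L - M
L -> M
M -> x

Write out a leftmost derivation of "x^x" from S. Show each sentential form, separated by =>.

S=>S^L=>L^L=>M^L=>x^L=>x^M=>x^x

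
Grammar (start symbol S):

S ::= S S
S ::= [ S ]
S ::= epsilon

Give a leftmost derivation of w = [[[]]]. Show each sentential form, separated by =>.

S => SS => SSS => SSSS => SSSSS => SSSSSS => [S]SSSSS => [[S]]SSSSS => [[[S]]]SSSSS => [[[]]]SSSSS => [[[]]]SSSS => [[[]]]SSS => [[[]]]SS => [[[]]]S => [[[]]]

S => SS   [S ::= S S]
SS => SSS   [S ::= S S]
SSS => SSSS   [S ::= S S]
SSSS => SSSSS   [S ::= S S]
SSSSS => SSSSSS   [S ::= S S]
SSSSSS => [S]SSSSS   [S ::= [ S ]]
[S]SSSSS => [[S]]SSSSS   [S ::= [ S ]]
[[S]]SSSSS => [[[S]]]SSSSS   [S ::= [ S ]]
[[[S]]]SSSSS => [[[]]]SSSSS   [S ::= epsilon]
[[[]]]SSSSS => [[[]]]SSSS   [S ::= epsilon]
[[[]]]SSSS => [[[]]]SSS   [S ::= epsilon]
[[[]]]SSS => [[[]]]SS   [S ::= epsilon]
[[[]]]SS => [[[]]]S   [S ::= epsilon]
[[[]]]S => [[[]]]   [S ::= epsilon]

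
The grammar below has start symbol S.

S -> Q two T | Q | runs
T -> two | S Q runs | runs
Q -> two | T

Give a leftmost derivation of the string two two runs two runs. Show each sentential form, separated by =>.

S => Q two T => T two T => two two T => two two S Q runs => two two runs Q runs => two two runs two runs

S => Q two T   [S -> Q two T]
Q two T => T two T   [Q -> T]
T two T => two two T   [T -> two]
two two T => two two S Q runs   [T -> S Q runs]
two two S Q runs => two two runs Q runs   [S -> runs]
two two runs Q runs => two two runs two runs   [Q -> two]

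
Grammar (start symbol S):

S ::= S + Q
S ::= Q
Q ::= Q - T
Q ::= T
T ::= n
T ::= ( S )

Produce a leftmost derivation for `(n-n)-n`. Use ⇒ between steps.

S ⇒ Q   [S ::= Q]
Q ⇒ Q-T   [Q ::= Q - T]
Q-T ⇒ T-T   [Q ::= T]
T-T ⇒ (S)-T   [T ::= ( S )]
(S)-T ⇒ (Q)-T   [S ::= Q]
(Q)-T ⇒ (Q-T)-T   [Q ::= Q - T]
(Q-T)-T ⇒ (T-T)-T   [Q ::= T]
(T-T)-T ⇒ (n-T)-T   [T ::= n]
(n-T)-T ⇒ (n-n)-T   [T ::= n]
(n-n)-T ⇒ (n-n)-n   [T ::= n]

S ⇒ Q ⇒ Q-T ⇒ T-T ⇒ (S)-T ⇒ (Q)-T ⇒ (Q-T)-T ⇒ (T-T)-T ⇒ (n-T)-T ⇒ (n-n)-T ⇒ (n-n)-n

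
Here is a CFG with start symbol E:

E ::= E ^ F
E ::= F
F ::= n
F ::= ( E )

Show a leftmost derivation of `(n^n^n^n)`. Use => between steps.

E=>F=>(E)=>(E^F)=>(E^F^F)=>(E^F^F^F)=>(F^F^F^F)=>(n^F^F^F)=>(n^n^F^F)=>(n^n^n^F)=>(n^n^n^n)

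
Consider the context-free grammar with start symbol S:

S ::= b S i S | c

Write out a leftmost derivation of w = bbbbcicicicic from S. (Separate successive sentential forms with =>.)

S=>bSiS=>bbSiSiS=>bbbSiSiSiS=>bbbbSiSiSiSiS=>bbbbciSiSiSiS=>bbbbciciSiSiS=>bbbbciciciSiS=>bbbbciciciciS=>bbbbcicicicic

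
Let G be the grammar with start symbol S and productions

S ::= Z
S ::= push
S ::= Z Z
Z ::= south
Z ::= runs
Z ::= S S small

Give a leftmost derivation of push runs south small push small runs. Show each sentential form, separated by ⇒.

S ⇒ Z Z   [S ::= Z Z]
Z Z ⇒ S S small Z   [Z ::= S S small]
S S small Z ⇒ Z S small Z   [S ::= Z]
Z S small Z ⇒ S S small S small Z   [Z ::= S S small]
S S small S small Z ⇒ push S small S small Z   [S ::= push]
push S small S small Z ⇒ push Z Z small S small Z   [S ::= Z Z]
push Z Z small S small Z ⇒ push runs Z small S small Z   [Z ::= runs]
push runs Z small S small Z ⇒ push runs south small S small Z   [Z ::= south]
push runs south small S small Z ⇒ push runs south small push small Z   [S ::= push]
push runs south small push small Z ⇒ push runs south small push small runs   [Z ::= runs]

S ⇒ Z Z ⇒ S S small Z ⇒ Z S small Z ⇒ S S small S small Z ⇒ push S small S small Z ⇒ push Z Z small S small Z ⇒ push runs Z small S small Z ⇒ push runs south small S small Z ⇒ push runs south small push small Z ⇒ push runs south small push small runs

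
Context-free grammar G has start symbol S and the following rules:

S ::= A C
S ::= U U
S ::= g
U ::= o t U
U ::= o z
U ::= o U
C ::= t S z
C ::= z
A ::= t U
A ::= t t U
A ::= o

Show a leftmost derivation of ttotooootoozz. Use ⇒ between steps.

S ⇒ AC   [S ::= A C]
AC ⇒ ttUC   [A ::= t t U]
ttUC ⇒ ttotUC   [U ::= o t U]
ttotUC ⇒ ttotoUC   [U ::= o U]
ttotoUC ⇒ ttotooUC   [U ::= o U]
ttotooUC ⇒ ttotoooUC   [U ::= o U]
ttotoooUC ⇒ ttotooootUC   [U ::= o t U]
ttotooootUC ⇒ ttotooootoUC   [U ::= o U]
ttotooootoUC ⇒ ttotooootoozC   [U ::= o z]
ttotooootoozC ⇒ ttotooootoozz   [C ::= z]

S⇒AC⇒ttUC⇒ttotUC⇒ttotoUC⇒ttotooUC⇒ttotoooUC⇒ttotooootUC⇒ttotooootoUC⇒ttotooootoozC⇒ttotooootoozz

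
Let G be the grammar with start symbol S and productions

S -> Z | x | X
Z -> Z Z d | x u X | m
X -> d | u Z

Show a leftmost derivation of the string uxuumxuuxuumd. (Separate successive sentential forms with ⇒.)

S ⇒ X   [S -> X]
X ⇒ uZ   [X -> u Z]
uZ ⇒ uZZd   [Z -> Z Z d]
uZZd ⇒ uxuXZd   [Z -> x u X]
uxuXZd ⇒ uxuuZZd   [X -> u Z]
uxuuZZd ⇒ uxuumZd   [Z -> m]
uxuumZd ⇒ uxuumxuXd   [Z -> x u X]
uxuumxuXd ⇒ uxuumxuuZd   [X -> u Z]
uxuumxuuZd ⇒ uxuumxuuxuXd   [Z -> x u X]
uxuumxuuxuXd ⇒ uxuumxuuxuuZd   [X -> u Z]
uxuumxuuxuuZd ⇒ uxuumxuuxuumd   [Z -> m]

S⇒X⇒uZ⇒uZZd⇒uxuXZd⇒uxuuZZd⇒uxuumZd⇒uxuumxuXd⇒uxuumxuuZd⇒uxuumxuuxuXd⇒uxuumxuuxuuZd⇒uxuumxuuxuumd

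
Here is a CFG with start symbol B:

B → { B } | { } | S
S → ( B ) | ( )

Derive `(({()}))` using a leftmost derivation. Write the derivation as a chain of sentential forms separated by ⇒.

B ⇒ S   [B → S]
S ⇒ (B)   [S → ( B )]
(B) ⇒ (S)   [B → S]
(S) ⇒ ((B))   [S → ( B )]
((B)) ⇒ (({B}))   [B → { B }]
(({B})) ⇒ (({S}))   [B → S]
(({S})) ⇒ (({()}))   [S → ( )]

B⇒S⇒(B)⇒(S)⇒((B))⇒(({B}))⇒(({S}))⇒(({()}))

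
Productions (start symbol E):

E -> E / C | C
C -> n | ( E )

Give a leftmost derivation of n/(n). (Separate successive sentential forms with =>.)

E => E/C   [E -> E / C]
E/C => C/C   [E -> C]
C/C => n/C   [C -> n]
n/C => n/(E)   [C -> ( E )]
n/(E) => n/(C)   [E -> C]
n/(C) => n/(n)   [C -> n]

E=>E/C=>C/C=>n/C=>n/(E)=>n/(C)=>n/(n)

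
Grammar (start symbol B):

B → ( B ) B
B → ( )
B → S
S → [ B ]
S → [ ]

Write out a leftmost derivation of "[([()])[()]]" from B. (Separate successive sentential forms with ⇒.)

B ⇒ S   [B → S]
S ⇒ [B]   [S → [ B ]]
[B] ⇒ [(B)B]   [B → ( B ) B]
[(B)B] ⇒ [(S)B]   [B → S]
[(S)B] ⇒ [([B])B]   [S → [ B ]]
[([B])B] ⇒ [([()])B]   [B → ( )]
[([()])B] ⇒ [([()])S]   [B → S]
[([()])S] ⇒ [([()])[B]]   [S → [ B ]]
[([()])[B]] ⇒ [([()])[()]]   [B → ( )]

B ⇒ S ⇒ [B] ⇒ [(B)B] ⇒ [(S)B] ⇒ [([B])B] ⇒ [([()])B] ⇒ [([()])S] ⇒ [([()])[B]] ⇒ [([()])[()]]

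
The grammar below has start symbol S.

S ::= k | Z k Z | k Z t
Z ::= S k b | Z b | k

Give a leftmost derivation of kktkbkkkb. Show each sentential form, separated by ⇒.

S⇒ZkZ⇒SkbkZ⇒kZtkbkZ⇒kktkbkZ⇒kktkbkSkb⇒kktkbkkkb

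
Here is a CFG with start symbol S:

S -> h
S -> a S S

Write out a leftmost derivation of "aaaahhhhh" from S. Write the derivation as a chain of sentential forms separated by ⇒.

S ⇒ aSS ⇒ aaSSS ⇒ aaaSSSS ⇒ aaaaSSSSS ⇒ aaaahSSSS ⇒ aaaahhSSS ⇒ aaaahhhSS ⇒ aaaahhhhS ⇒ aaaahhhhh

S ⇒ aSS   [S -> a S S]
aSS ⇒ aaSSS   [S -> a S S]
aaSSS ⇒ aaaSSSS   [S -> a S S]
aaaSSSS ⇒ aaaaSSSSS   [S -> a S S]
aaaaSSSSS ⇒ aaaahSSSS   [S -> h]
aaaahSSSS ⇒ aaaahhSSS   [S -> h]
aaaahhSSS ⇒ aaaahhhSS   [S -> h]
aaaahhhSS ⇒ aaaahhhhS   [S -> h]
aaaahhhhS ⇒ aaaahhhhh   [S -> h]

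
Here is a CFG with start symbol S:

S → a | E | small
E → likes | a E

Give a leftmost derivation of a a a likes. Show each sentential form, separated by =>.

S => E => a E => a a E => a a a E => a a a likes

S => E   [S → E]
E => a E   [E → a E]
a E => a a E   [E → a E]
a a E => a a a E   [E → a E]
a a a E => a a a likes   [E → likes]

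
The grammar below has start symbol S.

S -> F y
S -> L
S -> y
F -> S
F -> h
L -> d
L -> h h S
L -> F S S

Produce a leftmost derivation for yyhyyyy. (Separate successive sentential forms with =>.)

S=>Fy=>Sy=>Ly=>FSSy=>SSSy=>FySSy=>SySSy=>yySSy=>yyLSy=>yyFSSSy=>yyhSSSy=>yyhySSy=>yyhyySy=>yyhyyyy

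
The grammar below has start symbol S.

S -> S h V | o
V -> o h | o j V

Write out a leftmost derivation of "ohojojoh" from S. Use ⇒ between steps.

S⇒ShV⇒ohV⇒ohojV⇒ohojojV⇒ohojojoh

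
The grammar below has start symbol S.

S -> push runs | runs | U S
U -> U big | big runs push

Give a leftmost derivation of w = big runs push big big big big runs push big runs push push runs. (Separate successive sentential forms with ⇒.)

S ⇒ U S ⇒ U big S ⇒ U big big S ⇒ U big big big S ⇒ big runs push big big big S ⇒ big runs push big big big U S ⇒ big runs push big big big big runs push S ⇒ big runs push big big big big runs push U S ⇒ big runs push big big big big runs push big runs push S ⇒ big runs push big big big big runs push big runs push push runs

S ⇒ U S   [S -> U S]
U S ⇒ U big S   [U -> U big]
U big S ⇒ U big big S   [U -> U big]
U big big S ⇒ U big big big S   [U -> U big]
U big big big S ⇒ big runs push big big big S   [U -> big runs push]
big runs push big big big S ⇒ big runs push big big big U S   [S -> U S]
big runs push big big big U S ⇒ big runs push big big big big runs push S   [U -> big runs push]
big runs push big big big big runs push S ⇒ big runs push big big big big runs push U S   [S -> U S]
big runs push big big big big runs push U S ⇒ big runs push big big big big runs push big runs push S   [U -> big runs push]
big runs push big big big big runs push big runs push S ⇒ big runs push big big big big runs push big runs push push runs   [S -> push runs]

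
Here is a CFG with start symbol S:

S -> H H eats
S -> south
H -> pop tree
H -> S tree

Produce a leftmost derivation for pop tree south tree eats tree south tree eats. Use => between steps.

S => H H eats => S tree H eats => H H eats tree H eats => pop tree H eats tree H eats => pop tree S tree eats tree H eats => pop tree south tree eats tree H eats => pop tree south tree eats tree S tree eats => pop tree south tree eats tree south tree eats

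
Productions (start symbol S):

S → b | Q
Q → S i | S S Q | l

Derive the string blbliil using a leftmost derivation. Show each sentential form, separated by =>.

S => Q => SSQ => bSQ => bQQ => bSiQ => bQiQ => bSiiQ => bQiiQ => bSSQiiQ => bQSQiiQ => blSQiiQ => blbQiiQ => blbliiQ => blbliil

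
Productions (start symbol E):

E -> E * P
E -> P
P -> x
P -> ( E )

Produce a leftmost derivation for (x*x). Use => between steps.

E => P   [E -> P]
P => (E)   [P -> ( E )]
(E) => (E*P)   [E -> E * P]
(E*P) => (P*P)   [E -> P]
(P*P) => (x*P)   [P -> x]
(x*P) => (x*x)   [P -> x]

E=>P=>(E)=>(E*P)=>(P*P)=>(x*P)=>(x*x)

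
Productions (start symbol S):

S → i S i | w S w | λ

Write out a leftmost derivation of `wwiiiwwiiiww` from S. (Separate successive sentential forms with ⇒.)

S⇒wSw⇒wwSww⇒wwiSiww⇒wwiiSiiww⇒wwiiiSiiiww⇒wwiiiwSwiiiww⇒wwiiiwwiiiww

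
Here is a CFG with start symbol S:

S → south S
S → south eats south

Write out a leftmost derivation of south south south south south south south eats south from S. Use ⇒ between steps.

S ⇒ south S   [S → south S]
south S ⇒ south south S   [S → south S]
south south S ⇒ south south south S   [S → south S]
south south south S ⇒ south south south south S   [S → south S]
south south south south S ⇒ south south south south south S   [S → south S]
south south south south south S ⇒ south south south south south south S   [S → south S]
south south south south south south S ⇒ south south south south south south south eats south   [S → south eats south]

S ⇒ south S ⇒ south south S ⇒ south south south S ⇒ south south south south S ⇒ south south south south south S ⇒ south south south south south south S ⇒ south south south south south south south eats south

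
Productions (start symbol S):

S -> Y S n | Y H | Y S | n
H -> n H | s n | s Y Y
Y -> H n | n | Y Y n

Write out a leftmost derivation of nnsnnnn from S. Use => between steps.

S=>YSn=>HnSn=>nHnSn=>nnHnSn=>nnsnnSn=>nnsnnnn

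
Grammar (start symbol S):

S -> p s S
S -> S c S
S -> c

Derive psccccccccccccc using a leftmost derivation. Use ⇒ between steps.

S ⇒ ScS ⇒ ScScS ⇒ ScScScS ⇒ ScScScScS ⇒ psScScScScS ⇒ psccScScScS ⇒ psccScScScScS ⇒ psccScScScScScS ⇒ psccccScScScScS ⇒ psccccccScScScS ⇒ psccccccccScScS ⇒ psccccccccccScS ⇒ psccccccccccccS ⇒ psccccccccccccc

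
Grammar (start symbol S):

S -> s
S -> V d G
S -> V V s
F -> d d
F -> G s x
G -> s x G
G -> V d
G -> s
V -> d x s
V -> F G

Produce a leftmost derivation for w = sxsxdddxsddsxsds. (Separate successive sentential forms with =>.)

S => VdG   [S -> V d G]
VdG => FGdG   [V -> F G]
FGdG => GsxGdG   [F -> G s x]
GsxGdG => sxGsxGdG   [G -> s x G]
sxGsxGdG => sxsxGsxGdG   [G -> s x G]
sxsxGsxGdG => sxsxVdsxGdG   [G -> V d]
sxsxVdsxGdG => sxsxFGdsxGdG   [V -> F G]
sxsxFGdsxGdG => sxsxddGdsxGdG   [F -> d d]
sxsxddGdsxGdG => sxsxddVddsxGdG   [G -> V d]
sxsxddVddsxGdG => sxsxdddxsddsxGdG   [V -> d x s]
sxsxdddxsddsxGdG => sxsxdddxsddsxsdG   [G -> s]
sxsxdddxsddsxsdG => sxsxdddxsddsxsds   [G -> s]

S=>VdG=>FGdG=>GsxGdG=>sxGsxGdG=>sxsxGsxGdG=>sxsxVdsxGdG=>sxsxFGdsxGdG=>sxsxddGdsxGdG=>sxsxddVddsxGdG=>sxsxdddxsddsxGdG=>sxsxdddxsddsxsdG=>sxsxdddxsddsxsds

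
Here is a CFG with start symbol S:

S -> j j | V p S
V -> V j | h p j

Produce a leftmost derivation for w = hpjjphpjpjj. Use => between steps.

S => VpS   [S -> V p S]
VpS => VjpS   [V -> V j]
VjpS => hpjjpS   [V -> h p j]
hpjjpS => hpjjpVpS   [S -> V p S]
hpjjpVpS => hpjjphpjpS   [V -> h p j]
hpjjphpjpS => hpjjphpjpjj   [S -> j j]

S => VpS => VjpS => hpjjpS => hpjjpVpS => hpjjphpjpS => hpjjphpjpjj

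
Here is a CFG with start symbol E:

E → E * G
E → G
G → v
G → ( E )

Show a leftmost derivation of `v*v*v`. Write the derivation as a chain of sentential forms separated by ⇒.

E ⇒ E*G   [E → E * G]
E*G ⇒ E*G*G   [E → E * G]
E*G*G ⇒ G*G*G   [E → G]
G*G*G ⇒ v*G*G   [G → v]
v*G*G ⇒ v*v*G   [G → v]
v*v*G ⇒ v*v*v   [G → v]

E ⇒ E*G ⇒ E*G*G ⇒ G*G*G ⇒ v*G*G ⇒ v*v*G ⇒ v*v*v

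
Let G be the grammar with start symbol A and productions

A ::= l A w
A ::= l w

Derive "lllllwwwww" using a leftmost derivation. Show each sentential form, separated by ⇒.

A⇒lAw⇒llAww⇒lllAwww⇒llllAwwww⇒lllllwwwww

A ⇒ lAw   [A ::= l A w]
lAw ⇒ llAww   [A ::= l A w]
llAww ⇒ lllAwww   [A ::= l A w]
lllAwww ⇒ llllAwwww   [A ::= l A w]
llllAwwww ⇒ lllllwwwww   [A ::= l w]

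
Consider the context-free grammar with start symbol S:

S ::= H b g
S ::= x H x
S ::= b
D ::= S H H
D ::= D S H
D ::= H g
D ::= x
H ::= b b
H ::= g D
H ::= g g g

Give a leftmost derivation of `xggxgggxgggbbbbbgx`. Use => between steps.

S => xHx => xgDx => xgHgx => xggDgx => xggDSHgx => xggSHHSHgx => xggxHxHHSHgx => xggxgggxHHSHgx => xggxgggxgggHSHgx => xggxgggxgggbbSHgx => xggxgggxgggbbbHgx => xggxgggxgggbbbbbgx

S => xHx   [S ::= x H x]
xHx => xgDx   [H ::= g D]
xgDx => xgHgx   [D ::= H g]
xgHgx => xggDgx   [H ::= g D]
xggDgx => xggDSHgx   [D ::= D S H]
xggDSHgx => xggSHHSHgx   [D ::= S H H]
xggSHHSHgx => xggxHxHHSHgx   [S ::= x H x]
xggxHxHHSHgx => xggxgggxHHSHgx   [H ::= g g g]
xggxgggxHHSHgx => xggxgggxgggHSHgx   [H ::= g g g]
xggxgggxgggHSHgx => xggxgggxgggbbSHgx   [H ::= b b]
xggxgggxgggbbSHgx => xggxgggxgggbbbHgx   [S ::= b]
xggxgggxgggbbbHgx => xggxgggxgggbbbbbgx   [H ::= b b]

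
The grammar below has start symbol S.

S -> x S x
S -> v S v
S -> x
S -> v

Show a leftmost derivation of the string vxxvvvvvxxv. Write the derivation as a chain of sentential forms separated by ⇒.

S ⇒ vSv   [S -> v S v]
vSv ⇒ vxSxv   [S -> x S x]
vxSxv ⇒ vxxSxxv   [S -> x S x]
vxxSxxv ⇒ vxxvSvxxv   [S -> v S v]
vxxvSvxxv ⇒ vxxvvSvvxxv   [S -> v S v]
vxxvvSvvxxv ⇒ vxxvvvvvxxv   [S -> v]

S⇒vSv⇒vxSxv⇒vxxSxxv⇒vxxvSvxxv⇒vxxvvSvvxxv⇒vxxvvvvvxxv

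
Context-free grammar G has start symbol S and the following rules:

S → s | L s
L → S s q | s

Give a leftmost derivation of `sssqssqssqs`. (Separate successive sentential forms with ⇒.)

S⇒Ls⇒Ssqs⇒Lssqs⇒Ssqssqs⇒Lssqssqs⇒Ssqssqssqs⇒Lssqssqssqs⇒sssqssqssqs

S ⇒ Ls   [S → L s]
Ls ⇒ Ssqs   [L → S s q]
Ssqs ⇒ Lssqs   [S → L s]
Lssqs ⇒ Ssqssqs   [L → S s q]
Ssqssqs ⇒ Lssqssqs   [S → L s]
Lssqssqs ⇒ Ssqssqssqs   [L → S s q]
Ssqssqssqs ⇒ Lssqssqssqs   [S → L s]
Lssqssqssqs ⇒ sssqssqssqs   [L → s]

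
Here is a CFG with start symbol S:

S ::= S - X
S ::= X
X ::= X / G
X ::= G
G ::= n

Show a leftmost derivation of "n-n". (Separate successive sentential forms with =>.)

S => S-X => X-X => G-X => n-X => n-G => n-n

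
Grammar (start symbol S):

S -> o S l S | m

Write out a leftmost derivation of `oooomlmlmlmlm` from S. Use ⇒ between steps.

S ⇒ oSlS ⇒ ooSlSlS ⇒ oooSlSlSlS ⇒ ooooSlSlSlSlS ⇒ oooomlSlSlSlS ⇒ oooomlmlSlSlS ⇒ oooomlmlmlSlS ⇒ oooomlmlmlmlS ⇒ oooomlmlmlmlm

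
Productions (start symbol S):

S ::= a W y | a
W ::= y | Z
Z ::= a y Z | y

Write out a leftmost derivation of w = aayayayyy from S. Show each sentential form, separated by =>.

S => aWy   [S ::= a W y]
aWy => aZy   [W ::= Z]
aZy => aayZy   [Z ::= a y Z]
aayZy => aayayZy   [Z ::= a y Z]
aayayZy => aayayayZy   [Z ::= a y Z]
aayayayZy => aayayayyy   [Z ::= y]

S=>aWy=>aZy=>aayZy=>aayayZy=>aayayayZy=>aayayayyy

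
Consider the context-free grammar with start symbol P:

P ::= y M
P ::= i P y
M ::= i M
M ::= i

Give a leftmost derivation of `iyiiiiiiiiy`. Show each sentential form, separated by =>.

P=>iPy=>iyMy=>iyiMy=>iyiiMy=>iyiiiMy=>iyiiiiMy=>iyiiiiiMy=>iyiiiiiiMy=>iyiiiiiiiMy=>iyiiiiiiiiy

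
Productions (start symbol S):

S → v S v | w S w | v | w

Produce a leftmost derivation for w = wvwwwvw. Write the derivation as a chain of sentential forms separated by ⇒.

S ⇒ wSw ⇒ wvSvw ⇒ wvwSwvw ⇒ wvwwwvw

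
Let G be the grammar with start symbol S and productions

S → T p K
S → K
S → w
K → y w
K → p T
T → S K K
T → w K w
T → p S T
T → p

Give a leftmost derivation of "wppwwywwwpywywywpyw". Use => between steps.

S => TpK   [S → T p K]
TpK => SKKpK   [T → S K K]
SKKpK => TpKKKpK   [S → T p K]
TpKKKpK => wKwpKKKpK   [T → w K w]
wKwpKKKpK => wpTwpKKKpK   [K → p T]
wpTwpKKKpK => wppSTwpKKKpK   [T → p S T]
wppSTwpKKKpK => wppwTwpKKKpK   [S → w]
wppwTwpKKKpK => wppwwKwwpKKKpK   [T → w K w]
wppwwKwwpKKKpK => wppwwywwwpKKKpK   [K → y w]
wppwwywwwpKKKpK => wppwwywwwpywKKpK   [K → y w]
wppwwywwwpywKKpK => wppwwywwwpywywKpK   [K → y w]
wppwwywwwpywywKpK => wppwwywwwpywywywpK   [K → y w]
wppwwywwwpywywywpK => wppwwywwwpywywywpyw   [K → y w]

S=>TpK=>SKKpK=>TpKKKpK=>wKwpKKKpK=>wpTwpKKKpK=>wppSTwpKKKpK=>wppwTwpKKKpK=>wppwwKwwpKKKpK=>wppwwywwwpKKKpK=>wppwwywwwpywKKpK=>wppwwywwwpywywKpK=>wppwwywwwpywywywpK=>wppwwywwwpywywywpyw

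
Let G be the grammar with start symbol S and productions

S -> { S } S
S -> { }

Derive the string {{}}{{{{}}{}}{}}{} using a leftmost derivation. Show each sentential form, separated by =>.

S => {S}S => {{}}S => {{}}{S}S => {{}}{{S}S}S => {{}}{{{S}S}S}S => {{}}{{{{}}S}S}S => {{}}{{{{}}{}}S}S => {{}}{{{{}}{}}{}}S => {{}}{{{{}}{}}{}}{}

S => {S}S   [S -> { S } S]
{S}S => {{}}S   [S -> { }]
{{}}S => {{}}{S}S   [S -> { S } S]
{{}}{S}S => {{}}{{S}S}S   [S -> { S } S]
{{}}{{S}S}S => {{}}{{{S}S}S}S   [S -> { S } S]
{{}}{{{S}S}S}S => {{}}{{{{}}S}S}S   [S -> { }]
{{}}{{{{}}S}S}S => {{}}{{{{}}{}}S}S   [S -> { }]
{{}}{{{{}}{}}S}S => {{}}{{{{}}{}}{}}S   [S -> { }]
{{}}{{{{}}{}}{}}S => {{}}{{{{}}{}}{}}{}   [S -> { }]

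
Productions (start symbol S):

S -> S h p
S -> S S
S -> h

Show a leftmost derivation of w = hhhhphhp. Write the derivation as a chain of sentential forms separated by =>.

S => SS => hS => hShp => hSShp => hShpShp => hSShpShp => hhShpShp => hhhhpShp => hhhhphhp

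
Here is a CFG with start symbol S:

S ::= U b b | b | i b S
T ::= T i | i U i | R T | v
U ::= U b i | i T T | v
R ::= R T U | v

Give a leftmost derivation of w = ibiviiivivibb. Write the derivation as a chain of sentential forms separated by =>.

S => ibS => ibUbb => ibiTTbb => ibiTiTbb => ibiviTbb => ibiviiUibb => ibiviiiTTibb => ibiviiiTiTibb => ibiviiiviTibb => ibiviiivivibb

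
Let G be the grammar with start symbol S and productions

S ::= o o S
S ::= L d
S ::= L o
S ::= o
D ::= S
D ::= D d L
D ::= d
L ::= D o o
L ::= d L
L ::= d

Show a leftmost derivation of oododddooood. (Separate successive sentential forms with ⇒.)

S ⇒ ooS   [S ::= o o S]
ooS ⇒ ooLd   [S ::= L d]
ooLd ⇒ oodLd   [L ::= d L]
oodLd ⇒ oodDood   [L ::= D o o]
oodDood ⇒ oodDdLood   [D ::= D d L]
oodDdLood ⇒ oodSdLood   [D ::= S]
oodSdLood ⇒ oododLood   [S ::= o]
oododLood ⇒ oododdLood   [L ::= d L]
oododdLood ⇒ oododdDooood   [L ::= D o o]
oododdDooood ⇒ oododddooood   [D ::= d]

S ⇒ ooS ⇒ ooLd ⇒ oodLd ⇒ oodDood ⇒ oodDdLood ⇒ oodSdLood ⇒ oododLood ⇒ oododdLood ⇒ oododdDooood ⇒ oododddooood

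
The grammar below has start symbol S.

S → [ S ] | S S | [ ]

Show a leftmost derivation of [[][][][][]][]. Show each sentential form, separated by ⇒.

S ⇒ SS ⇒ [S]S ⇒ [SS]S ⇒ [[]S]S ⇒ [[]SS]S ⇒ [[]SSS]S ⇒ [[]SSSS]S ⇒ [[][]SSS]S ⇒ [[][][]SS]S ⇒ [[][][][]S]S ⇒ [[][][][][]]S ⇒ [[][][][][]][]

S ⇒ SS   [S → S S]
SS ⇒ [S]S   [S → [ S ]]
[S]S ⇒ [SS]S   [S → S S]
[SS]S ⇒ [[]S]S   [S → [ ]]
[[]S]S ⇒ [[]SS]S   [S → S S]
[[]SS]S ⇒ [[]SSS]S   [S → S S]
[[]SSS]S ⇒ [[]SSSS]S   [S → S S]
[[]SSSS]S ⇒ [[][]SSS]S   [S → [ ]]
[[][]SSS]S ⇒ [[][][]SS]S   [S → [ ]]
[[][][]SS]S ⇒ [[][][][]S]S   [S → [ ]]
[[][][][]S]S ⇒ [[][][][][]]S   [S → [ ]]
[[][][][][]]S ⇒ [[][][][][]][]   [S → [ ]]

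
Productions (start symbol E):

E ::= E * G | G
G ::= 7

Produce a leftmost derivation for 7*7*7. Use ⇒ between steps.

E⇒E*G⇒E*G*G⇒G*G*G⇒7*G*G⇒7*7*G⇒7*7*7

E ⇒ E*G   [E ::= E * G]
E*G ⇒ E*G*G   [E ::= E * G]
E*G*G ⇒ G*G*G   [E ::= G]
G*G*G ⇒ 7*G*G   [G ::= 7]
7*G*G ⇒ 7*7*G   [G ::= 7]
7*7*G ⇒ 7*7*7   [G ::= 7]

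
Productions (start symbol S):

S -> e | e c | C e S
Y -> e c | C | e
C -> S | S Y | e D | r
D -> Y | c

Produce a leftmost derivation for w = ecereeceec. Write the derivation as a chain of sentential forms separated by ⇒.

S ⇒ CeS ⇒ SeS ⇒ CeSeS ⇒ eDeSeS ⇒ eceSeS ⇒ eceCeSeS ⇒ ecereSeS ⇒ ecereeceS ⇒ ecereeceec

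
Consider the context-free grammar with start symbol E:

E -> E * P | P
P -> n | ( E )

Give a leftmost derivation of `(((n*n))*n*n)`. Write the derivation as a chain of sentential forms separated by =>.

E => P => (E) => (E*P) => (E*P*P) => (P*P*P) => ((E)*P*P) => ((P)*P*P) => (((E))*P*P) => (((E*P))*P*P) => (((P*P))*P*P) => (((n*P))*P*P) => (((n*n))*P*P) => (((n*n))*n*P) => (((n*n))*n*n)

E => P   [E -> P]
P => (E)   [P -> ( E )]
(E) => (E*P)   [E -> E * P]
(E*P) => (E*P*P)   [E -> E * P]
(E*P*P) => (P*P*P)   [E -> P]
(P*P*P) => ((E)*P*P)   [P -> ( E )]
((E)*P*P) => ((P)*P*P)   [E -> P]
((P)*P*P) => (((E))*P*P)   [P -> ( E )]
(((E))*P*P) => (((E*P))*P*P)   [E -> E * P]
(((E*P))*P*P) => (((P*P))*P*P)   [E -> P]
(((P*P))*P*P) => (((n*P))*P*P)   [P -> n]
(((n*P))*P*P) => (((n*n))*P*P)   [P -> n]
(((n*n))*P*P) => (((n*n))*n*P)   [P -> n]
(((n*n))*n*P) => (((n*n))*n*n)   [P -> n]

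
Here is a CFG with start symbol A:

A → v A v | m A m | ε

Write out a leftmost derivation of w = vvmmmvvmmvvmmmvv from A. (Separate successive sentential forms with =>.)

A => vAv   [A → v A v]
vAv => vvAvv   [A → v A v]
vvAvv => vvmAmvv   [A → m A m]
vvmAmvv => vvmmAmmvv   [A → m A m]
vvmmAmmvv => vvmmmAmmmvv   [A → m A m]
vvmmmAmmmvv => vvmmmvAvmmmvv   [A → v A v]
vvmmmvAvmmmvv => vvmmmvvAvvmmmvv   [A → v A v]
vvmmmvvAvvmmmvv => vvmmmvvmAmvvmmmvv   [A → m A m]
vvmmmvvmAmvvmmmvv => vvmmmvvmmvvmmmvv   [A → ε]

A=>vAv=>vvAvv=>vvmAmvv=>vvmmAmmvv=>vvmmmAmmmvv=>vvmmmvAvmmmvv=>vvmmmvvAvvmmmvv=>vvmmmvvmAmvvmmmvv=>vvmmmvvmmvvmmmvv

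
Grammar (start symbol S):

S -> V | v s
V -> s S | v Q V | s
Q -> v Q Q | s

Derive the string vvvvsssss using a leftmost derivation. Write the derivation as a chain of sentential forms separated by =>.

S=>V=>vQV=>vvQQV=>vvvQQQV=>vvvvQQQQV=>vvvvsQQQV=>vvvvssQQV=>vvvvsssQV=>vvvvssssV=>vvvvsssss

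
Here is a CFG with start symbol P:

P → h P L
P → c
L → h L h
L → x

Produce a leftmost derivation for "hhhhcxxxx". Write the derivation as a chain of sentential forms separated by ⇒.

P⇒hPL⇒hhPLL⇒hhhPLLL⇒hhhhPLLLL⇒hhhhcLLLL⇒hhhhcxLLL⇒hhhhcxxLL⇒hhhhcxxxL⇒hhhhcxxxx

P ⇒ hPL   [P → h P L]
hPL ⇒ hhPLL   [P → h P L]
hhPLL ⇒ hhhPLLL   [P → h P L]
hhhPLLL ⇒ hhhhPLLLL   [P → h P L]
hhhhPLLLL ⇒ hhhhcLLLL   [P → c]
hhhhcLLLL ⇒ hhhhcxLLL   [L → x]
hhhhcxLLL ⇒ hhhhcxxLL   [L → x]
hhhhcxxLL ⇒ hhhhcxxxL   [L → x]
hhhhcxxxL ⇒ hhhhcxxxx   [L → x]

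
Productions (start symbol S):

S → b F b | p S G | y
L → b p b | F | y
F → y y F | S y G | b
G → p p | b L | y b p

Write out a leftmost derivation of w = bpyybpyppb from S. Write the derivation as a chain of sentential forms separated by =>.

S=>bFb=>bSyGb=>bpSGyGb=>bpyGyGb=>bpyybpyGb=>bpyybpyppb

S => bFb   [S → b F b]
bFb => bSyGb   [F → S y G]
bSyGb => bpSGyGb   [S → p S G]
bpSGyGb => bpyGyGb   [S → y]
bpyGyGb => bpyybpyGb   [G → y b p]
bpyybpyGb => bpyybpyppb   [G → p p]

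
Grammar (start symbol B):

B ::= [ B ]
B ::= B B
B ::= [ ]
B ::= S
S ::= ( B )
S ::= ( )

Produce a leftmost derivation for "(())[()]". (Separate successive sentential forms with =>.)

B => BB => SB => (B)B => (S)B => (())B => (())[B] => (())[S] => (())[()]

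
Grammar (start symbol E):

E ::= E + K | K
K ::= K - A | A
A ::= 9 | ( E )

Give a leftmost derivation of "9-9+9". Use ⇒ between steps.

E⇒E+K⇒K+K⇒K-A+K⇒A-A+K⇒9-A+K⇒9-9+K⇒9-9+A⇒9-9+9

E ⇒ E+K   [E ::= E + K]
E+K ⇒ K+K   [E ::= K]
K+K ⇒ K-A+K   [K ::= K - A]
K-A+K ⇒ A-A+K   [K ::= A]
A-A+K ⇒ 9-A+K   [A ::= 9]
9-A+K ⇒ 9-9+K   [A ::= 9]
9-9+K ⇒ 9-9+A   [K ::= A]
9-9+A ⇒ 9-9+9   [A ::= 9]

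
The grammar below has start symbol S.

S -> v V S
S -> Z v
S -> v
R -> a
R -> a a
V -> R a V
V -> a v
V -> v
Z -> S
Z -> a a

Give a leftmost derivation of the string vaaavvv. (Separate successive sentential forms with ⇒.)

S⇒Zv⇒Sv⇒vVSv⇒vRaVSv⇒vaaaVSv⇒vaaavSv⇒vaaavvv

S ⇒ Zv   [S -> Z v]
Zv ⇒ Sv   [Z -> S]
Sv ⇒ vVSv   [S -> v V S]
vVSv ⇒ vRaVSv   [V -> R a V]
vRaVSv ⇒ vaaaVSv   [R -> a a]
vaaaVSv ⇒ vaaavSv   [V -> v]
vaaavSv ⇒ vaaavvv   [S -> v]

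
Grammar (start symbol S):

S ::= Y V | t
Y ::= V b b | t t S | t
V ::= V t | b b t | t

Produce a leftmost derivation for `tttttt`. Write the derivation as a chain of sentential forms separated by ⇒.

S ⇒ YV ⇒ ttSV ⇒ ttYVV ⇒ tttVV ⇒ ttttV ⇒ ttttVt ⇒ tttttt

S ⇒ YV   [S ::= Y V]
YV ⇒ ttSV   [Y ::= t t S]
ttSV ⇒ ttYVV   [S ::= Y V]
ttYVV ⇒ tttVV   [Y ::= t]
tttVV ⇒ ttttV   [V ::= t]
ttttV ⇒ ttttVt   [V ::= V t]
ttttVt ⇒ tttttt   [V ::= t]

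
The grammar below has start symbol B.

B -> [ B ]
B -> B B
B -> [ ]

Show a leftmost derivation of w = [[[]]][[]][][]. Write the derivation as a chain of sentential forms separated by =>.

B => BB => BBB => BBBB => [B]BBB => [[B]]BBB => [[[]]]BBB => [[[]]][B]BB => [[[]]][[]]BB => [[[]]][[]][]B => [[[]]][[]][][]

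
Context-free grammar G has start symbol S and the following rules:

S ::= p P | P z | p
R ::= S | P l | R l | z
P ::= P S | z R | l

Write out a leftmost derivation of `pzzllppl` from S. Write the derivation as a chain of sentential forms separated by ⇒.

S ⇒ pP ⇒ pzR ⇒ pzPl ⇒ pzPSl ⇒ pzPSSl ⇒ pzzRSSl ⇒ pzzPlSSl ⇒ pzzllSSl ⇒ pzzllpSl ⇒ pzzllppl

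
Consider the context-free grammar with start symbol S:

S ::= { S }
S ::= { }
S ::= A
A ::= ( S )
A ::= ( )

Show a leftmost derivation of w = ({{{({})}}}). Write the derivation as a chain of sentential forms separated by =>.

S => A   [S ::= A]
A => (S)   [A ::= ( S )]
(S) => ({S})   [S ::= { S }]
({S}) => ({{S}})   [S ::= { S }]
({{S}}) => ({{{S}}})   [S ::= { S }]
({{{S}}}) => ({{{A}}})   [S ::= A]
({{{A}}}) => ({{{(S)}}})   [A ::= ( S )]
({{{(S)}}}) => ({{{({})}}})   [S ::= { }]

S => A => (S) => ({S}) => ({{S}}) => ({{{S}}}) => ({{{A}}}) => ({{{(S)}}}) => ({{{({})}}})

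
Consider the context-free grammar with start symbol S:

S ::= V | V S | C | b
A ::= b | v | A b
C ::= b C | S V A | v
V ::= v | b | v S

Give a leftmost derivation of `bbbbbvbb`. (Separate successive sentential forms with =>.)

S=>VS=>bS=>bVS=>bbS=>bbC=>bbbC=>bbbbC=>bbbbSVA=>bbbbbVA=>bbbbbvA=>bbbbbvAb=>bbbbbvbb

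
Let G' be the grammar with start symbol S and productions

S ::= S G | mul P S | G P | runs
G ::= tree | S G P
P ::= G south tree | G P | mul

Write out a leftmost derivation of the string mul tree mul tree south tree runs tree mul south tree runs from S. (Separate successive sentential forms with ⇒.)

S ⇒ mul P S   [S ::= mul P S]
mul P S ⇒ mul G P S   [P ::= G P]
mul G P S ⇒ mul tree P S   [G ::= tree]
mul tree P S ⇒ mul tree G south tree S   [P ::= G south tree]
mul tree G south tree S ⇒ mul tree S G P south tree S   [G ::= S G P]
mul tree S G P south tree S ⇒ mul tree mul P S G P south tree S   [S ::= mul P S]
mul tree mul P S G P south tree S ⇒ mul tree mul G south tree S G P south tree S   [P ::= G south tree]
mul tree mul G south tree S G P south tree S ⇒ mul tree mul tree south tree S G P south tree S   [G ::= tree]
mul tree mul tree south tree S G P south tree S ⇒ mul tree mul tree south tree runs G P south tree S   [S ::= runs]
mul tree mul tree south tree runs G P south tree S ⇒ mul tree mul tree south tree runs tree P south tree S   [G ::= tree]
mul tree mul tree south tree runs tree P south tree S ⇒ mul tree mul tree south tree runs tree mul south tree S   [P ::= mul]
mul tree mul tree south tree runs tree mul south tree S ⇒ mul tree mul tree south tree runs tree mul south tree runs   [S ::= runs]

S ⇒ mul P S ⇒ mul G P S ⇒ mul tree P S ⇒ mul tree G south tree S ⇒ mul tree S G P south tree S ⇒ mul tree mul P S G P south tree S ⇒ mul tree mul G south tree S G P south tree S ⇒ mul tree mul tree south tree S G P south tree S ⇒ mul tree mul tree south tree runs G P south tree S ⇒ mul tree mul tree south tree runs tree P south tree S ⇒ mul tree mul tree south tree runs tree mul south tree S ⇒ mul tree mul tree south tree runs tree mul south tree runs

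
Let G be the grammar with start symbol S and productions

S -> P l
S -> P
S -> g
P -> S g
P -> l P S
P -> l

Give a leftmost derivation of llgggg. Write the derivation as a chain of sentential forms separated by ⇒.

S⇒P⇒lPS⇒llPSS⇒llSgSS⇒llggSS⇒llgggS⇒llgggg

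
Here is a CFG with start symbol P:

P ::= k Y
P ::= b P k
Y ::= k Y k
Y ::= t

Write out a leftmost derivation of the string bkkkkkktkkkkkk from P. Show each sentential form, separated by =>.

P => bPk   [P ::= b P k]
bPk => bkYk   [P ::= k Y]
bkYk => bkkYkk   [Y ::= k Y k]
bkkYkk => bkkkYkkk   [Y ::= k Y k]
bkkkYkkk => bkkkkYkkkk   [Y ::= k Y k]
bkkkkYkkkk => bkkkkkYkkkkk   [Y ::= k Y k]
bkkkkkYkkkkk => bkkkkkkYkkkkkk   [Y ::= k Y k]
bkkkkkkYkkkkkk => bkkkkkktkkkkkk   [Y ::= t]

P=>bPk=>bkYk=>bkkYkk=>bkkkYkkk=>bkkkkYkkkk=>bkkkkkYkkkkk=>bkkkkkkYkkkkkk=>bkkkkkktkkkkkk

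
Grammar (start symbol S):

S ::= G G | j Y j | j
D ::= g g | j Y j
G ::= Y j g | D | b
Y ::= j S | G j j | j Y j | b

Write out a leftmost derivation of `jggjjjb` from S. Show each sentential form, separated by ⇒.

S ⇒ GG ⇒ DG ⇒ jYjG ⇒ jGjjjG ⇒ jDjjjG ⇒ jggjjjG ⇒ jggjjjb

S ⇒ GG   [S ::= G G]
GG ⇒ DG   [G ::= D]
DG ⇒ jYjG   [D ::= j Y j]
jYjG ⇒ jGjjjG   [Y ::= G j j]
jGjjjG ⇒ jDjjjG   [G ::= D]
jDjjjG ⇒ jggjjjG   [D ::= g g]
jggjjjG ⇒ jggjjjb   [G ::= b]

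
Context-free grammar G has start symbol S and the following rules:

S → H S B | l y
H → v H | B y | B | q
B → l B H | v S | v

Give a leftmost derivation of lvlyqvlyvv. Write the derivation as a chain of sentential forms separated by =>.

S => HSB => BSB => lBHSB => lvSHSB => lvlyHSB => lvlyqSB => lvlyqHSBB => lvlyqBSBB => lvlyqvSBB => lvlyqvlyBB => lvlyqvlyvB => lvlyqvlyvv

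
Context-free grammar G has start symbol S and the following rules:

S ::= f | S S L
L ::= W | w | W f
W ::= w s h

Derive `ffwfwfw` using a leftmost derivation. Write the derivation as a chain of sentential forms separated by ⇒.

S ⇒ SSL ⇒ SSLSL ⇒ SSLSLSL ⇒ fSLSLSL ⇒ ffLSLSL ⇒ ffwSLSL ⇒ ffwfLSL ⇒ ffwfwSL ⇒ ffwfwfL ⇒ ffwfwfw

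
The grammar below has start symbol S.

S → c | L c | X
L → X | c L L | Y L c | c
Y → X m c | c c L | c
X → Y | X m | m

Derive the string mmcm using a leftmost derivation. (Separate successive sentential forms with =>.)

S => X => Xm => Ym => Xmcm => mmcm

S => X   [S → X]
X => Xm   [X → X m]
Xm => Ym   [X → Y]
Ym => Xmcm   [Y → X m c]
Xmcm => mmcm   [X → m]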